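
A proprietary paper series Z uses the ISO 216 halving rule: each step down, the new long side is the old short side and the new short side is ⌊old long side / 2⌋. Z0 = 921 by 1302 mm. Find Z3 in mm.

Z1: ⌊1302/2⌋ × 921 = 651 × 921 mm
Z2: ⌊921/2⌋ × 651 = 460 × 651 mm
Z3: ⌊651/2⌋ × 460 = 325 × 460 mm

325 × 460 mm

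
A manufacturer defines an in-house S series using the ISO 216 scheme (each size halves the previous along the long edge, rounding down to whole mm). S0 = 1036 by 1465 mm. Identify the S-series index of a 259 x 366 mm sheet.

S4

S0: 1036 × 1465 mm
S1: 732 × 1036 mm
S2: 518 × 732 mm
S3: 366 × 518 mm
S4: 259 × 366 mm
S5: 183 × 259 mm
→ matches S4.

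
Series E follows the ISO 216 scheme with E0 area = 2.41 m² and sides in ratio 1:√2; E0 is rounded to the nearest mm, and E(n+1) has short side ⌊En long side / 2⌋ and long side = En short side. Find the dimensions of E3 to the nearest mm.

Let E0's short side be w mm. w · w√2 = 2.41 m² = 2,410,000 mm², so w ≈ 1305.4 mm and w√2 ≈ 1846.1 mm → E0 = 1305 × 1846 mm.
E1: ⌊1846/2⌋ × 1305 = 923 × 1305 mm
E2: ⌊1305/2⌋ × 923 = 652 × 923 mm
E3: ⌊923/2⌋ × 652 = 461 × 652 mm

461 × 652 mm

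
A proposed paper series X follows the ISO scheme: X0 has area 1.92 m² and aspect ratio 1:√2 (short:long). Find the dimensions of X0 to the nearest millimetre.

Let the short side be w mm. Then w · w√2 = 1.92 m² = 1,920,000 mm².
w² = 1,920,000/√2, so w ≈ 1165.2 mm; long side = w√2 ≈ 1647.8 mm.

1165 × 1648 mm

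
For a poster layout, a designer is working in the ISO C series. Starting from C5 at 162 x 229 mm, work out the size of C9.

C6: ⌊229/2⌋ × 162 = 114 × 162 mm
C7: ⌊162/2⌋ × 114 = 81 × 114 mm
C8: ⌊114/2⌋ × 81 = 57 × 81 mm
C9: ⌊81/2⌋ × 57 = 40 × 57 mm

40 × 57 mm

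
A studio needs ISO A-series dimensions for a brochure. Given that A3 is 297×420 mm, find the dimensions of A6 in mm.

105 × 148 mm

A4: ⌊420/2⌋ × 297 = 210 × 297 mm
A5: ⌊297/2⌋ × 210 = 148 × 210 mm
A6: ⌊210/2⌋ × 148 = 105 × 148 mm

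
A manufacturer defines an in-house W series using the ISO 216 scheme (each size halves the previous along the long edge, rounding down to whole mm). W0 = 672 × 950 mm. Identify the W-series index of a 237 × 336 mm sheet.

W3

W0: 672 × 950 mm
W1: 475 × 672 mm
W2: 336 × 475 mm
W3: 237 × 336 mm
W4: 168 × 237 mm
→ matches W3.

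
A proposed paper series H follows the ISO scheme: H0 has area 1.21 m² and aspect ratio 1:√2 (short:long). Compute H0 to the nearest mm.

925 × 1308 mm

Let the short side be w mm. Then w · w√2 = 1.21 m² = 1,210,000 mm².
w² = 1,210,000/√2, so w ≈ 925.0 mm; long side = w√2 ≈ 1308.1 mm.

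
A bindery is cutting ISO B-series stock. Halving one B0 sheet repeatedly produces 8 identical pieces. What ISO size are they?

8 = 2^3, so 3 halving steps.
B0 → B1 → … → B3 after 3 steps.

B3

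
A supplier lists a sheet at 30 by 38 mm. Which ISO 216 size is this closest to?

Aspect ratio 38/30 ≈ 1.267 (ISO target is √2 ≈ 1.414).
In the C-series (envelope sizes, between A and B): C10 = 28 × 40 mm.
Off by 4 mm total — nearest standard size.

C10 (28 × 40 mm)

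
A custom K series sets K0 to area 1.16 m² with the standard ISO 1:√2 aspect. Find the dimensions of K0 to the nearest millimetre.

Let the short side be w mm. Then w · w√2 = 1.16 m² = 1,160,000 mm².
w² = 1,160,000/√2, so w ≈ 905.7 mm; long side = w√2 ≈ 1280.8 mm.

906 × 1281 mm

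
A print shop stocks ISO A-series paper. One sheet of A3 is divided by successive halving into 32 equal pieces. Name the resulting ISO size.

32 = 2^5, so 5 halving steps.
A3 → A4 → … → A8 after 5 steps.

A8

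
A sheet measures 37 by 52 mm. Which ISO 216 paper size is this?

Aspect ratio 52/37 ≈ 1.405 — close to the ISO √2 ≈ 1.414.
In the A-series (A0 area = 1 m²): A9 = 37 × 52 mm.

A9 (37 × 52 mm)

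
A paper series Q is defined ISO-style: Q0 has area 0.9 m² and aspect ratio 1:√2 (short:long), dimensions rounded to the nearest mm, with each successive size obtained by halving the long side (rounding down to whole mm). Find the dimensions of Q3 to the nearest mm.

282 × 399 mm

Let Q0's short side be w mm. w · w√2 = 0.9 m² = 900,000 mm², so w ≈ 797.7 mm and w√2 ≈ 1128.2 mm → Q0 = 798 × 1128 mm.
Q1: ⌊1128/2⌋ × 798 = 564 × 798 mm
Q2: ⌊798/2⌋ × 564 = 399 × 564 mm
Q3: ⌊564/2⌋ × 399 = 282 × 399 mm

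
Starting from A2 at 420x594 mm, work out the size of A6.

A3: ⌊594/2⌋ × 420 = 297 × 420 mm
A4: ⌊420/2⌋ × 297 = 210 × 297 mm
A5: ⌊297/2⌋ × 210 = 148 × 210 mm
A6: ⌊210/2⌋ × 148 = 105 × 148 mm

105 × 148 mm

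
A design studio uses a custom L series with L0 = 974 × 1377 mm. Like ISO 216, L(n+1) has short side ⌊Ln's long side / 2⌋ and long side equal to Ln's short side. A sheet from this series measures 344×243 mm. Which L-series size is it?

L4

L0: 974 × 1377 mm
L1: 688 × 974 mm
L2: 487 × 688 mm
L3: 344 × 487 mm
L4: 243 × 344 mm
L5: 172 × 243 mm
→ matches L4.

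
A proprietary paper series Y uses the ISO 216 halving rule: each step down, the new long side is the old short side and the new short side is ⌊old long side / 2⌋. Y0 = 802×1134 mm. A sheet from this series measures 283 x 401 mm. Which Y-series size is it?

Y3

Y0: 802 × 1134 mm
Y1: 567 × 802 mm
Y2: 401 × 567 mm
Y3: 283 × 401 mm
Y4: 200 × 283 mm
→ matches Y3.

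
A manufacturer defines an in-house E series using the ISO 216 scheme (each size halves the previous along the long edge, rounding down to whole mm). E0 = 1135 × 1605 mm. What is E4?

E1: ⌊1605/2⌋ × 1135 = 802 × 1135 mm
E2: ⌊1135/2⌋ × 802 = 567 × 802 mm
E3: ⌊802/2⌋ × 567 = 401 × 567 mm
E4: ⌊567/2⌋ × 401 = 283 × 401 mm

283 × 401 mm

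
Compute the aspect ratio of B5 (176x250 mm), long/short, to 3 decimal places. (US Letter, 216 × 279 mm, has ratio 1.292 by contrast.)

1.420

250 / 176 = 1.420
ISO 216 targets √2 ≈ 1.414; the +0.006 deviation is from mm rounding.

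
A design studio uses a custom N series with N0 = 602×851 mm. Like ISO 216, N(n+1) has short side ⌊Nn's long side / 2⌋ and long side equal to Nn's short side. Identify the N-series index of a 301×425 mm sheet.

N2

N0: 602 × 851 mm
N1: 425 × 602 mm
N2: 301 × 425 mm
N3: 212 × 301 mm
→ matches N2.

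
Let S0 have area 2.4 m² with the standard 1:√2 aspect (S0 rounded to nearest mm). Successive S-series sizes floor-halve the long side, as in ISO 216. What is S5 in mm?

230 × 325 mm

Let S0's short side be w mm. w · w√2 = 2.4 m² = 2,400,000 mm², so w ≈ 1302.7 mm and w√2 ≈ 1842.3 mm → S0 = 1303 × 1842 mm.
S1: ⌊1842/2⌋ × 1303 = 921 × 1303 mm
S2: ⌊1303/2⌋ × 921 = 651 × 921 mm
S3: ⌊921/2⌋ × 651 = 460 × 651 mm
S4: ⌊651/2⌋ × 460 = 325 × 460 mm
S5: ⌊460/2⌋ × 325 = 230 × 325 mm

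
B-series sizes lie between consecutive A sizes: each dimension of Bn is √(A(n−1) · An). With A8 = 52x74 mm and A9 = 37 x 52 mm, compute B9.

Short side: √(52 · 37) = √1924 ≈ 43.9 → 44 mm
Long side: √(74 · 52) = √3848 ≈ 62.0 → 62 mm

44 × 62 mm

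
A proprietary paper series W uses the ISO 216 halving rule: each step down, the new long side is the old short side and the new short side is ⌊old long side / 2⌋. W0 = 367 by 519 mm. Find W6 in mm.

W1: ⌊519/2⌋ × 367 = 259 × 367 mm
W2: ⌊367/2⌋ × 259 = 183 × 259 mm
W3: ⌊259/2⌋ × 183 = 129 × 183 mm
W4: ⌊183/2⌋ × 129 = 91 × 129 mm
W5: ⌊129/2⌋ × 91 = 64 × 91 mm
W6: ⌊91/2⌋ × 64 = 45 × 64 mm

45 × 64 mm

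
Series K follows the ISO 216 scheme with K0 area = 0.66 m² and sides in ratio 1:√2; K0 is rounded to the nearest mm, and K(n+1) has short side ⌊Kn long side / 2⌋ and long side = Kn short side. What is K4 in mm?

Let K0's short side be w mm. w · w√2 = 0.66 m² = 660,000 mm², so w ≈ 683.1 mm and w√2 ≈ 966.1 mm → K0 = 683 × 966 mm.
K1: ⌊966/2⌋ × 683 = 483 × 683 mm
K2: ⌊683/2⌋ × 483 = 341 × 483 mm
K3: ⌊483/2⌋ × 341 = 241 × 341 mm
K4: ⌊341/2⌋ × 241 = 170 × 241 mm

170 × 241 mm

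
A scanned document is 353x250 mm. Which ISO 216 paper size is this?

Aspect ratio 353/250 ≈ 1.412 — close to the ISO √2 ≈ 1.414.
In the B-series (B0 = 1000 × 1414 mm): B4 = 250 × 353 mm.

B4 (250 × 353 mm)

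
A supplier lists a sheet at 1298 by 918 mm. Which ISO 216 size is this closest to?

Aspect ratio 1298/918 ≈ 1.414 — close to the ISO √2 ≈ 1.414.
In the C-series (envelope sizes, between A and B): C0 = 917 × 1297 mm.
Off by 2 mm total — nearest standard size.

C0 (917 × 1297 mm)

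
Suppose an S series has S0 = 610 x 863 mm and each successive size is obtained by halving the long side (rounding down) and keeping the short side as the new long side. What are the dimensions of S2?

S1: ⌊863/2⌋ × 610 = 431 × 610 mm
S2: ⌊610/2⌋ × 431 = 305 × 431 mm

305 × 431 mm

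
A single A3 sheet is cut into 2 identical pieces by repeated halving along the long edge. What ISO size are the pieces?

A4

2 = 2^1, so 1 halving step.
A3 → A4 → … → A4 after 1 step.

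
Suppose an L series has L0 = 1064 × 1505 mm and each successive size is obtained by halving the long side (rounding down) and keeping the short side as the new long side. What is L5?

188 × 266 mm

L1: ⌊1505/2⌋ × 1064 = 752 × 1064 mm
L2: ⌊1064/2⌋ × 752 = 532 × 752 mm
L3: ⌊752/2⌋ × 532 = 376 × 532 mm
L4: ⌊532/2⌋ × 376 = 266 × 376 mm
L5: ⌊376/2⌋ × 266 = 188 × 266 mm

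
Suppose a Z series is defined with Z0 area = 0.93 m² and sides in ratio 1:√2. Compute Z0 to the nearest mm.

811 × 1147 mm

Let the short side be w mm. Then w · w√2 = 0.93 m² = 930,000 mm².
w² = 930,000/√2, so w ≈ 810.9 mm; long side = w√2 ≈ 1146.8 mm.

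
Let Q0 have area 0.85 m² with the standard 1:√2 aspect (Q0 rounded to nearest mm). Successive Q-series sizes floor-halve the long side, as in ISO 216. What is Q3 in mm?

Let Q0's short side be w mm. w · w√2 = 0.85 m² = 850,000 mm², so w ≈ 775.3 mm and w√2 ≈ 1096.4 mm → Q0 = 775 × 1096 mm.
Q1: ⌊1096/2⌋ × 775 = 548 × 775 mm
Q2: ⌊775/2⌋ × 548 = 387 × 548 mm
Q3: ⌊548/2⌋ × 387 = 274 × 387 mm

274 × 387 mm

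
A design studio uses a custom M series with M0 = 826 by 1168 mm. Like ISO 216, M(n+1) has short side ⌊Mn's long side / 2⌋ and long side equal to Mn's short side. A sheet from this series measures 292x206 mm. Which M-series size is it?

M0: 826 × 1168 mm
M1: 584 × 826 mm
M2: 413 × 584 mm
M3: 292 × 413 mm
M4: 206 × 292 mm
M5: 146 × 206 mm
→ matches M4.

M4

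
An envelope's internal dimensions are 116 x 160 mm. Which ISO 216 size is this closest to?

Aspect ratio 160/116 ≈ 1.379 (ISO target is √2 ≈ 1.414).
In the C-series (envelope sizes, between A and B): C6 = 114 × 162 mm.
Off by 4 mm total — nearest standard size.

C6 (114 × 162 mm)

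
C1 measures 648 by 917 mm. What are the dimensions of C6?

C2: ⌊917/2⌋ × 648 = 458 × 648 mm
C3: ⌊648/2⌋ × 458 = 324 × 458 mm
C4: ⌊458/2⌋ × 324 = 229 × 324 mm
C5: ⌊324/2⌋ × 229 = 162 × 229 mm
C6: ⌊229/2⌋ × 162 = 114 × 162 mm

114 × 162 mm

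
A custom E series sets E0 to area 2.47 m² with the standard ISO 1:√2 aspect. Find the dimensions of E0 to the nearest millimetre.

1322 × 1869 mm

Let the short side be w mm. Then w · w√2 = 2.47 m² = 2,470,000 mm².
w² = 2,470,000/√2, so w ≈ 1321.6 mm; long side = w√2 ≈ 1869.0 mm.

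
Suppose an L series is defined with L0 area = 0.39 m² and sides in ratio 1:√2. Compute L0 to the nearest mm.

525 × 743 mm

Let the short side be w mm. Then w · w√2 = 0.39 m² = 390,000 mm².
w² = 390,000/√2, so w ≈ 525.1 mm; long side = w√2 ≈ 742.7 mm.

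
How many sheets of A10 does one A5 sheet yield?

32

Each ISO step halves the sheet: 1 × A5 → 2 × A6 → 4 × A7 → 8 × A8 → …
From A5 to A10 is 5 halving steps: 2^5 = 32.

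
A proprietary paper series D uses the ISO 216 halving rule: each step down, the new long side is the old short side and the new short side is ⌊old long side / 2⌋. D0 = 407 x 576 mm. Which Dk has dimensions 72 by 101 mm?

D0: 407 × 576 mm
D1: 288 × 407 mm
D2: 203 × 288 mm
D3: 144 × 203 mm
D4: 101 × 144 mm
D5: 72 × 101 mm
D6: 50 × 72 mm
→ matches D5.

D5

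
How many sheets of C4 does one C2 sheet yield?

4

C2 = 458 × 648 mm; C4 = 229 × 324 mm.
Each halving step doubles the count; 2 steps from C2 to C4.
2^2 = 4.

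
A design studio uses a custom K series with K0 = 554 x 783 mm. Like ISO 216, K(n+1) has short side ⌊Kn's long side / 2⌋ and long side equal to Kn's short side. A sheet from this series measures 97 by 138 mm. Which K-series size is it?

K5

K0: 554 × 783 mm
K1: 391 × 554 mm
K2: 277 × 391 mm
K3: 195 × 277 mm
K4: 138 × 195 mm
K5: 97 × 138 mm
K6: 69 × 97 mm
→ matches K5.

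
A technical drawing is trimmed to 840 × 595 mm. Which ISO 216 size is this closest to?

Aspect ratio 840/595 ≈ 1.412 — close to the ISO √2 ≈ 1.414.
In the A-series (A0 area = 1 m²): A1 = 594 × 841 mm.
Off by 2 mm total — nearest standard size.

A1 (594 × 841 mm)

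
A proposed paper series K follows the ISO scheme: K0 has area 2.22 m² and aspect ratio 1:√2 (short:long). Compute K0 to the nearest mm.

1253 × 1772 mm

Let the short side be w mm. Then w · w√2 = 2.22 m² = 2,220,000 mm².
w² = 2,220,000/√2, so w ≈ 1252.9 mm; long side = w√2 ≈ 1771.9 mm.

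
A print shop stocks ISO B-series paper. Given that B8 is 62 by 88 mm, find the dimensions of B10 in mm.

31 × 44 mm

B9: ⌊88/2⌋ × 62 = 44 × 62 mm
B10: ⌊62/2⌋ × 44 = 31 × 44 mm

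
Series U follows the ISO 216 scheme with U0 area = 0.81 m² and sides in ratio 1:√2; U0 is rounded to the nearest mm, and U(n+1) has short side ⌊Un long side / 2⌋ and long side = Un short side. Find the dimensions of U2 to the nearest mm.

Let U0's short side be w mm. w · w√2 = 0.81 m² = 810,000 mm², so w ≈ 756.8 mm and w√2 ≈ 1070.3 mm → U0 = 757 × 1070 mm.
U1: ⌊1070/2⌋ × 757 = 535 × 757 mm
U2: ⌊757/2⌋ × 535 = 378 × 535 mm

378 × 535 mm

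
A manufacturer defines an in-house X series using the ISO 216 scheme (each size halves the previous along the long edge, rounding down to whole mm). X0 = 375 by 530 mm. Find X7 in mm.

33 × 46 mm

X1 = 265 × 375 mm (from X0 by 1 halving).
X2: ⌊375/2⌋ × 265 = 187 × 265 mm
X3: ⌊265/2⌋ × 187 = 132 × 187 mm
X4: ⌊187/2⌋ × 132 = 93 × 132 mm
X5: ⌊132/2⌋ × 93 = 66 × 93 mm
X6: ⌊93/2⌋ × 66 = 46 × 66 mm
X7: ⌊66/2⌋ × 46 = 33 × 46 mm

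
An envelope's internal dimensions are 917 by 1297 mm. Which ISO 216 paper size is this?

C0 (917 × 1297 mm)

Aspect ratio 1297/917 ≈ 1.414 — close to the ISO √2 ≈ 1.414.
In the C-series (envelope sizes, between A and B): C0 = 917 × 1297 mm.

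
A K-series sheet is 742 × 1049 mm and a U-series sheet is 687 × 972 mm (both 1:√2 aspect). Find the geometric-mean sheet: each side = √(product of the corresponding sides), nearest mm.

Short side: √(742 · 687) = √509754 ≈ 714.0 → 714 mm
Long side: √(1049 · 972) = √1019628 ≈ 1009.8 → 1010 mm

714 × 1010 mm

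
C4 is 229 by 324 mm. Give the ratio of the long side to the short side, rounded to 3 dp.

1.415

324 / 229 = 1.415
Matches √2 ≈ 1.414 — the ISO 216 defining ratio.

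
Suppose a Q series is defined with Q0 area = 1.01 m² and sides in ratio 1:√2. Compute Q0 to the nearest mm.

845 × 1195 mm

Let the short side be w mm. Then w · w√2 = 1.01 m² = 1,010,000 mm².
w² = 1,010,000/√2, so w ≈ 845.1 mm; long side = w√2 ≈ 1195.1 mm.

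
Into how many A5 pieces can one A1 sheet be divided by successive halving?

A1 = 594 × 841 mm; A5 = 148 × 210 mm.
Each halving step doubles the count; 4 steps from A1 to A5.
2^4 = 16.

16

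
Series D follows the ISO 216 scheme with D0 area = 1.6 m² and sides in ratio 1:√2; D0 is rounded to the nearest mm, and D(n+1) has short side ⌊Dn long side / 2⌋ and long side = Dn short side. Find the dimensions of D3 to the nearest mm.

376 × 532 mm

Let D0's short side be w mm. w · w√2 = 1.6 m² = 1,600,000 mm², so w ≈ 1063.7 mm and w√2 ≈ 1504.2 mm → D0 = 1064 × 1504 mm.
D1: ⌊1504/2⌋ × 1064 = 752 × 1064 mm
D2: ⌊1064/2⌋ × 752 = 532 × 752 mm
D3: ⌊752/2⌋ × 532 = 376 × 532 mm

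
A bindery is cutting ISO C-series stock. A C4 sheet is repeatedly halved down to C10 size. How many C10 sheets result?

C4 = 229 × 324 mm; C10 = 28 × 40 mm.
Each halving step doubles the count; 6 steps from C4 to C10.
2^6 = 64.

64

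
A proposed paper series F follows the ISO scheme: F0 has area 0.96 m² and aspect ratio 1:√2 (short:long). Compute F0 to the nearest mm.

824 × 1165 mm

Let the short side be w mm. Then w · w√2 = 0.96 m² = 960,000 mm².
w² = 960,000/√2, so w ≈ 823.9 mm; long side = w√2 ≈ 1165.2 mm.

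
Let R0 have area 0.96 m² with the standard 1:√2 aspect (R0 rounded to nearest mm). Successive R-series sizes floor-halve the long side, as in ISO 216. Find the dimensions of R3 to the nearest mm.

291 × 412 mm

Let R0's short side be w mm. w · w√2 = 0.96 m² = 960,000 mm², so w ≈ 823.9 mm and w√2 ≈ 1165.2 mm → R0 = 824 × 1165 mm.
R1: ⌊1165/2⌋ × 824 = 582 × 824 mm
R2: ⌊824/2⌋ × 582 = 412 × 582 mm
R3: ⌊582/2⌋ × 412 = 291 × 412 mm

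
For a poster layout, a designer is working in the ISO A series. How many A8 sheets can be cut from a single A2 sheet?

Each ISO step halves the sheet: 1 × A2 → 2 × A3 → 4 × A4 → 8 × A5 → …
From A2 to A8 is 6 halving steps: 2^6 = 64.

64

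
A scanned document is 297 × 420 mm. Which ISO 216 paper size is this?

Aspect ratio 420/297 ≈ 1.414 — close to the ISO √2 ≈ 1.414.
In the A-series (A0 area = 1 m²): A3 = 297 × 420 mm.

A3 (297 × 420 mm)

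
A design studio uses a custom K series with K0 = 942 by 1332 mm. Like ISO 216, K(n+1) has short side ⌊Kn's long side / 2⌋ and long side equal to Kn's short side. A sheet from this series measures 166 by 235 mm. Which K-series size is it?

K5

K0: 942 × 1332 mm
K1: 666 × 942 mm
K2: 471 × 666 mm
K3: 333 × 471 mm
K4: 235 × 333 mm
K5: 166 × 235 mm
K6: 117 × 166 mm
→ matches K5.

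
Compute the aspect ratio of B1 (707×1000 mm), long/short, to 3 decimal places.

1000 / 707 = 1.414
Matches √2 ≈ 1.414 — the ISO 216 defining ratio.

1.414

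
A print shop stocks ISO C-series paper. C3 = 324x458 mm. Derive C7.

C4: ⌊458/2⌋ × 324 = 229 × 324 mm
C5: ⌊324/2⌋ × 229 = 162 × 229 mm
C6: ⌊229/2⌋ × 162 = 114 × 162 mm
C7: ⌊162/2⌋ × 114 = 81 × 114 mm

81 × 114 mm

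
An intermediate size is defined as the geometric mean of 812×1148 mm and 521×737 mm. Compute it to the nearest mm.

Short side: √(812 · 521) = √423052 ≈ 650.4 → 650 mm
Long side: √(1148 · 737) = √846076 ≈ 919.8 → 920 mm

650 × 920 mm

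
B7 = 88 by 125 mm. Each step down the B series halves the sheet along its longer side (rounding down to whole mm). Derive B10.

B8: ⌊125/2⌋ × 88 = 62 × 88 mm
B9: ⌊88/2⌋ × 62 = 44 × 62 mm
B10: ⌊62/2⌋ × 44 = 31 × 44 mm

31 × 44 mm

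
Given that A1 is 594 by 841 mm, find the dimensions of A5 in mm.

148 × 210 mm

A2: ⌊841/2⌋ × 594 = 420 × 594 mm
A3: ⌊594/2⌋ × 420 = 297 × 420 mm
A4: ⌊420/2⌋ × 297 = 210 × 297 mm
A5: ⌊297/2⌋ × 210 = 148 × 210 mm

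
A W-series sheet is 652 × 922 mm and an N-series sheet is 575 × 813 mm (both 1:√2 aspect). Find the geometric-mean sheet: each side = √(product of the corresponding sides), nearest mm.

612 × 866 mm

Short side: √(652 · 575) = √374900 ≈ 612.3 → 612 mm
Long side: √(922 · 813) = √749586 ≈ 865.8 → 866 mm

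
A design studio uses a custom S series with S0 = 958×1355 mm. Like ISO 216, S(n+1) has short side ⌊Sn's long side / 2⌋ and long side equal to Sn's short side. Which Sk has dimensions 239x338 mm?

S0: 958 × 1355 mm
S1: 677 × 958 mm
S2: 479 × 677 mm
S3: 338 × 479 mm
S4: 239 × 338 mm
S5: 169 × 239 mm
→ matches S4.

S4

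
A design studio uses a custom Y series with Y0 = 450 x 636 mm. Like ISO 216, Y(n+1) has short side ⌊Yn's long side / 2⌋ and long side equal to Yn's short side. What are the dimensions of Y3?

Y1: ⌊636/2⌋ × 450 = 318 × 450 mm
Y2: ⌊450/2⌋ × 318 = 225 × 318 mm
Y3: ⌊318/2⌋ × 225 = 159 × 225 mm

159 × 225 mm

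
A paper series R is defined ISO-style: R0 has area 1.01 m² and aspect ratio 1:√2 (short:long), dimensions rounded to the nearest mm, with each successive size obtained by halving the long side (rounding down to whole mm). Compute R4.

211 × 298 mm

Let R0's short side be w mm. w · w√2 = 1.01 m² = 1,010,000 mm², so w ≈ 845.1 mm and w√2 ≈ 1195.1 mm → R0 = 845 × 1195 mm.
R1: ⌊1195/2⌋ × 845 = 597 × 845 mm
R2: ⌊845/2⌋ × 597 = 422 × 597 mm
R3: ⌊597/2⌋ × 422 = 298 × 422 mm
R4: ⌊422/2⌋ × 298 = 211 × 298 mm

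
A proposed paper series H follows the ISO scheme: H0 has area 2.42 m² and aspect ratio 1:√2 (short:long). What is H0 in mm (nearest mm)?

Let the short side be w mm. Then w · w√2 = 2.42 m² = 2,420,000 mm².
w² = 2,420,000/√2, so w ≈ 1308.1 mm; long side = w√2 ≈ 1850.0 mm.

1308 × 1850 mm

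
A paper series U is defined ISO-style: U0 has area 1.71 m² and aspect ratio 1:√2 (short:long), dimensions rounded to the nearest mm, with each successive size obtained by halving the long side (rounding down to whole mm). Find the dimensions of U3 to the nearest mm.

Let U0's short side be w mm. w · w√2 = 1.71 m² = 1,710,000 mm², so w ≈ 1099.6 mm and w√2 ≈ 1555.1 mm → U0 = 1100 × 1555 mm.
U1: ⌊1555/2⌋ × 1100 = 777 × 1100 mm
U2: ⌊1100/2⌋ × 777 = 550 × 777 mm
U3: ⌊777/2⌋ × 550 = 388 × 550 mm

388 × 550 mm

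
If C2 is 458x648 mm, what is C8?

57 × 81 mm

C3: ⌊648/2⌋ × 458 = 324 × 458 mm
C4: ⌊458/2⌋ × 324 = 229 × 324 mm
C5: ⌊324/2⌋ × 229 = 162 × 229 mm
C6: ⌊229/2⌋ × 162 = 114 × 162 mm
C7: ⌊162/2⌋ × 114 = 81 × 114 mm
C8: ⌊114/2⌋ × 81 = 57 × 81 mm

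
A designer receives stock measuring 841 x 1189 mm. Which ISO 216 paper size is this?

Aspect ratio 1189/841 ≈ 1.414 — close to the ISO √2 ≈ 1.414.
In the A-series (A0 area = 1 m²): A0 = 841 × 1189 mm.

A0 (841 × 1189 mm)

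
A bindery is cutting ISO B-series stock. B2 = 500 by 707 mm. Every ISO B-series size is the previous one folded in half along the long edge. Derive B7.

B3: ⌊707/2⌋ × 500 = 353 × 500 mm
B4: ⌊500/2⌋ × 353 = 250 × 353 mm
B5: ⌊353/2⌋ × 250 = 176 × 250 mm
B6: ⌊250/2⌋ × 176 = 125 × 176 mm
B7: ⌊176/2⌋ × 125 = 88 × 125 mm

88 × 125 mm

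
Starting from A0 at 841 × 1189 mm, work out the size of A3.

A1: ⌊1189/2⌋ × 841 = 594 × 841 mm
A2: ⌊841/2⌋ × 594 = 420 × 594 mm
A3: ⌊594/2⌋ × 420 = 297 × 420 mm

297 × 420 mm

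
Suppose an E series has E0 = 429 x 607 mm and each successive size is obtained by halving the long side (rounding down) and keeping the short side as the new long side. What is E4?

107 × 151 mm

E1: ⌊607/2⌋ × 429 = 303 × 429 mm
E2: ⌊429/2⌋ × 303 = 214 × 303 mm
E3: ⌊303/2⌋ × 214 = 151 × 214 mm
E4: ⌊214/2⌋ × 151 = 107 × 151 mm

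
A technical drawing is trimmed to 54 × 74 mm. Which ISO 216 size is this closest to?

Aspect ratio 74/54 ≈ 1.370 (ISO target is √2 ≈ 1.414).
In the A-series (A0 area = 1 m²): A8 = 52 × 74 mm.
Off by 2 mm total — nearest standard size.

A8 (52 × 74 mm)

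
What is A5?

148 × 210 mm

A0 = 841 × 1189 mm (A0 has area 1 m², aspect 1:√2).
A1: ⌊1189/2⌋ × 841 = 594 × 841 mm
A2: ⌊841/2⌋ × 594 = 420 × 594 mm
A3: ⌊594/2⌋ × 420 = 297 × 420 mm
A4: ⌊420/2⌋ × 297 = 210 × 297 mm
A5: ⌊297/2⌋ × 210 = 148 × 210 mm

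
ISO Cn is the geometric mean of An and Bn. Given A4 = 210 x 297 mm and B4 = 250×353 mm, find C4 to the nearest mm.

Short side: √(210 · 250) = √52500 ≈ 229.1 → 229 mm
Long side: √(297 · 353) = √104841 ≈ 323.8 → 324 mm

229 × 324 mm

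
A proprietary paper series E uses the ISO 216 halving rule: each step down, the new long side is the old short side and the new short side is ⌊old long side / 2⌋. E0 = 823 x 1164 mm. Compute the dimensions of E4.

205 × 291 mm

E1: ⌊1164/2⌋ × 823 = 582 × 823 mm
E2: ⌊823/2⌋ × 582 = 411 × 582 mm
E3: ⌊582/2⌋ × 411 = 291 × 411 mm
E4: ⌊411/2⌋ × 291 = 205 × 291 mm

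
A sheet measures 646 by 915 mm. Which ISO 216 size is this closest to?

C1 (648 × 917 mm)

Aspect ratio 915/646 ≈ 1.416 — close to the ISO √2 ≈ 1.414.
In the C-series (envelope sizes, between A and B): C1 = 648 × 917 mm.
Off by 4 mm total — nearest standard size.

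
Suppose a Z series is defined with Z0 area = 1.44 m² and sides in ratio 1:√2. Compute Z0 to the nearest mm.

Let the short side be w mm. Then w · w√2 = 1.44 m² = 1,440,000 mm².
w² = 1,440,000/√2, so w ≈ 1009.1 mm; long side = w√2 ≈ 1427.0 mm.

1009 × 1427 mm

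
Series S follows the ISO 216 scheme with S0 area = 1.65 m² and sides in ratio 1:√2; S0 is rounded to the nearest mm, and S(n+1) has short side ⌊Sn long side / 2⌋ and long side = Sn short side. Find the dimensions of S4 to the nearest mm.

270 × 382 mm

Let S0's short side be w mm. w · w√2 = 1.65 m² = 1,650,000 mm², so w ≈ 1080.2 mm and w√2 ≈ 1527.6 mm → S0 = 1080 × 1528 mm.
S1: ⌊1528/2⌋ × 1080 = 764 × 1080 mm
S2: ⌊1080/2⌋ × 764 = 540 × 764 mm
S3: ⌊764/2⌋ × 540 = 382 × 540 mm
S4: ⌊540/2⌋ × 382 = 270 × 382 mm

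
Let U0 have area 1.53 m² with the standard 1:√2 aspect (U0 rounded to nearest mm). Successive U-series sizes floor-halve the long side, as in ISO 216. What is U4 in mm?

260 × 367 mm

Let U0's short side be w mm. w · w√2 = 1.53 m² = 1,530,000 mm², so w ≈ 1040.1 mm and w√2 ≈ 1471.0 mm → U0 = 1040 × 1471 mm.
U1: ⌊1471/2⌋ × 1040 = 735 × 1040 mm
U2: ⌊1040/2⌋ × 735 = 520 × 735 mm
U3: ⌊735/2⌋ × 520 = 367 × 520 mm
U4: ⌊520/2⌋ × 367 = 260 × 367 mm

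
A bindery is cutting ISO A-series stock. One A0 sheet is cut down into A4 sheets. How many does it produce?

16

Each ISO step halves the sheet: 1 × A0 → 2 × A1 → 4 × A2 → 8 × A3 → …
From A0 to A4 is 4 halving steps: 2^4 = 16.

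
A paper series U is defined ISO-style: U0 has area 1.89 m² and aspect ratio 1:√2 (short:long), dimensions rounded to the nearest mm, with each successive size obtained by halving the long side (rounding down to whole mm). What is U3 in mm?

408 × 578 mm

Let U0's short side be w mm. w · w√2 = 1.89 m² = 1,890,000 mm², so w ≈ 1156.0 mm and w√2 ≈ 1634.9 mm → U0 = 1156 × 1635 mm.
U1: ⌊1635/2⌋ × 1156 = 817 × 1156 mm
U2: ⌊1156/2⌋ × 817 = 578 × 817 mm
U3: ⌊817/2⌋ × 578 = 408 × 578 mm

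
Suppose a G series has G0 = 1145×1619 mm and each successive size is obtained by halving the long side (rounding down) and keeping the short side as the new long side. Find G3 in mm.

G1: ⌊1619/2⌋ × 1145 = 809 × 1145 mm
G2: ⌊1145/2⌋ × 809 = 572 × 809 mm
G3: ⌊809/2⌋ × 572 = 404 × 572 mm

404 × 572 mm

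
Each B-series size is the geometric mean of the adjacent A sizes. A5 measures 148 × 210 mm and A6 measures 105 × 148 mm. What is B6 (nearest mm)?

Short side: √(148 · 105) = √15540 ≈ 124.7 → 125 mm
Long side: √(210 · 148) = √31080 ≈ 176.3 → 176 mm

125 × 176 mm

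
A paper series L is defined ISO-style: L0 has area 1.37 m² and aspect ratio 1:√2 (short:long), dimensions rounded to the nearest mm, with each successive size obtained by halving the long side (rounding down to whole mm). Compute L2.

Let L0's short side be w mm. w · w√2 = 1.37 m² = 1,370,000 mm², so w ≈ 984.2 mm and w√2 ≈ 1391.9 mm → L0 = 984 × 1392 mm.
L1: ⌊1392/2⌋ × 984 = 696 × 984 mm
L2: ⌊984/2⌋ × 696 = 492 × 696 mm

492 × 696 mm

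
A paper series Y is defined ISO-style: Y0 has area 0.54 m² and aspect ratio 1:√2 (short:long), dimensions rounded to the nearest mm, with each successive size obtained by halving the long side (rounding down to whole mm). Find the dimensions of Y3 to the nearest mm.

218 × 309 mm

Let Y0's short side be w mm. w · w√2 = 0.54 m² = 540,000 mm², so w ≈ 617.9 mm and w√2 ≈ 873.9 mm → Y0 = 618 × 874 mm.
Y1: ⌊874/2⌋ × 618 = 437 × 618 mm
Y2: ⌊618/2⌋ × 437 = 309 × 437 mm
Y3: ⌊437/2⌋ × 309 = 218 × 309 mm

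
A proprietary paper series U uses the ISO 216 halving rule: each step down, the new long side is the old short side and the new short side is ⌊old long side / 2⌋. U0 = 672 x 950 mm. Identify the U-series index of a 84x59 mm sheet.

U7

U0: 672 × 950 mm
U1: 475 × 672 mm
U2: 336 × 475 mm
U3: 237 × 336 mm
U4: 168 × 237 mm
U5: 118 × 168 mm
U6: 84 × 118 mm
U7: 59 × 84 mm
U8: 42 × 59 mm
→ matches U7.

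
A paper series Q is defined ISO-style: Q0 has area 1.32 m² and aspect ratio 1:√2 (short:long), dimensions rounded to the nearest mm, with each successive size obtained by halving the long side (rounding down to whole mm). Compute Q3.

Let Q0's short side be w mm. w · w√2 = 1.32 m² = 1,320,000 mm², so w ≈ 966.1 mm and w√2 ≈ 1366.3 mm → Q0 = 966 × 1366 mm.
Q1: ⌊1366/2⌋ × 966 = 683 × 966 mm
Q2: ⌊966/2⌋ × 683 = 483 × 683 mm
Q3: ⌊683/2⌋ × 483 = 341 × 483 mm

341 × 483 mm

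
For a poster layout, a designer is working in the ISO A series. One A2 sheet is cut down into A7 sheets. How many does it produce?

32

Each ISO step halves the sheet: 1 × A2 → 2 × A3 → 4 × A4 → 8 × A5 → …
From A2 to A7 is 5 halving steps: 2^5 = 32.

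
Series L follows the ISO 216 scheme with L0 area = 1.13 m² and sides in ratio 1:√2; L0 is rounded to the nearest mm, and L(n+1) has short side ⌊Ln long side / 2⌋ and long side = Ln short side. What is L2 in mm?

Let L0's short side be w mm. w · w√2 = 1.13 m² = 1,130,000 mm², so w ≈ 893.9 mm and w√2 ≈ 1264.1 mm → L0 = 894 × 1264 mm.
L1: ⌊1264/2⌋ × 894 = 632 × 894 mm
L2: ⌊894/2⌋ × 632 = 447 × 632 mm

447 × 632 mm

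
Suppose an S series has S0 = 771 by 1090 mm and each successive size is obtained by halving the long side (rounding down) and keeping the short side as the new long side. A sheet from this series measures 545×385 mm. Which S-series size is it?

S2

S0: 771 × 1090 mm
S1: 545 × 771 mm
S2: 385 × 545 mm
S3: 272 × 385 mm
→ matches S2.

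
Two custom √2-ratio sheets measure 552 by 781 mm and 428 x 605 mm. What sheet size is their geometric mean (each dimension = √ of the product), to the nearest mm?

Short side: √(552 · 428) = √236256 ≈ 486.1 → 486 mm
Long side: √(781 · 605) = √472505 ≈ 687.4 → 687 mm

486 × 687 mm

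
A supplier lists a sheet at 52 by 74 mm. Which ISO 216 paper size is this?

A8 (52 × 74 mm)

Aspect ratio 74/52 ≈ 1.423 — close to the ISO √2 ≈ 1.414.
In the A-series (A0 area = 1 m²): A8 = 52 × 74 mm.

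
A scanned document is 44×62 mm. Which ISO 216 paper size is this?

B9 (44 × 62 mm)

Aspect ratio 62/44 ≈ 1.409 — close to the ISO √2 ≈ 1.414.
In the B-series (B0 = 1000 × 1414 mm): B9 = 44 × 62 mm.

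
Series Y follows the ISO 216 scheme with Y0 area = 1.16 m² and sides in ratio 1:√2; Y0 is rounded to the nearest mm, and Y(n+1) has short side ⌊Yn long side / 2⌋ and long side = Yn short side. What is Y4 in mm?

Let Y0's short side be w mm. w · w√2 = 1.16 m² = 1,160,000 mm², so w ≈ 905.7 mm and w√2 ≈ 1280.8 mm → Y0 = 906 × 1281 mm.
Y1: ⌊1281/2⌋ × 906 = 640 × 906 mm
Y2: ⌊906/2⌋ × 640 = 453 × 640 mm
Y3: ⌊640/2⌋ × 453 = 320 × 453 mm
Y4: ⌊453/2⌋ × 320 = 226 × 320 mm

226 × 320 mm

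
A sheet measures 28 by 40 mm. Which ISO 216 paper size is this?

C10 (28 × 40 mm)

Aspect ratio 40/28 ≈ 1.429 — close to the ISO √2 ≈ 1.414.
In the C-series (envelope sizes, between A and B): C10 = 28 × 40 mm.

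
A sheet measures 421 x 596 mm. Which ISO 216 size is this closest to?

A2 (420 × 594 mm)

Aspect ratio 596/421 ≈ 1.416 — close to the ISO √2 ≈ 1.414.
In the A-series (A0 area = 1 m²): A2 = 420 × 594 mm.
Off by 3 mm total — nearest standard size.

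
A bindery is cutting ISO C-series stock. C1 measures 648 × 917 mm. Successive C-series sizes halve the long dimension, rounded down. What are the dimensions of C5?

C2: ⌊917/2⌋ × 648 = 458 × 648 mm
C3: ⌊648/2⌋ × 458 = 324 × 458 mm
C4: ⌊458/2⌋ × 324 = 229 × 324 mm
C5: ⌊324/2⌋ × 229 = 162 × 229 mm

162 × 229 mm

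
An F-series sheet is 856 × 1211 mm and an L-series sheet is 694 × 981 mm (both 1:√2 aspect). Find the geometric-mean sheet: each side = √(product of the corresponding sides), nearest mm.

771 × 1090 mm

Short side: √(856 · 694) = √594064 ≈ 770.8 → 771 mm
Long side: √(1211 · 981) = √1187991 ≈ 1089.9 → 1090 mm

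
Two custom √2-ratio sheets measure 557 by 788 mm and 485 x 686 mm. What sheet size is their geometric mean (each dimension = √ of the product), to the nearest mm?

Short side: √(557 · 485) = √270145 ≈ 519.8 → 520 mm
Long side: √(788 · 686) = √540568 ≈ 735.2 → 735 mm

520 × 735 mm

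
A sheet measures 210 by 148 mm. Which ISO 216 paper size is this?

Aspect ratio 210/148 ≈ 1.419 — close to the ISO √2 ≈ 1.414.
In the A-series (A0 area = 1 m²): A5 = 148 × 210 mm.

A5 (148 × 210 mm)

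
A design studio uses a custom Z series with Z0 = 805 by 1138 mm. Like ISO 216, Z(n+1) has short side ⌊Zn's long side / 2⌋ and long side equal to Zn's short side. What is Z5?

Z1 = 569 × 805 mm (from Z0 by 1 halving).
Z2: ⌊805/2⌋ × 569 = 402 × 569 mm
Z3: ⌊569/2⌋ × 402 = 284 × 402 mm
Z4: ⌊402/2⌋ × 284 = 201 × 284 mm
Z5: ⌊284/2⌋ × 201 = 142 × 201 mm

142 × 201 mm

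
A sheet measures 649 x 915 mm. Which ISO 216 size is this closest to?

C1 (648 × 917 mm)

Aspect ratio 915/649 ≈ 1.410 — close to the ISO √2 ≈ 1.414.
In the C-series (envelope sizes, between A and B): C1 = 648 × 917 mm.
Off by 3 mm total — nearest standard size.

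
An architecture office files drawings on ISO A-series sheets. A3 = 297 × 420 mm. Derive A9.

A4: ⌊420/2⌋ × 297 = 210 × 297 mm
A5: ⌊297/2⌋ × 210 = 148 × 210 mm
A6: ⌊210/2⌋ × 148 = 105 × 148 mm
A7: ⌊148/2⌋ × 105 = 74 × 105 mm
A8: ⌊105/2⌋ × 74 = 52 × 74 mm
A9: ⌊74/2⌋ × 52 = 37 × 52 mm

37 × 52 mm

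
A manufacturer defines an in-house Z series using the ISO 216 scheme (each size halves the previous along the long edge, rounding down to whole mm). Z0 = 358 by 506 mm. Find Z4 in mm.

Z1: ⌊506/2⌋ × 358 = 253 × 358 mm
Z2: ⌊358/2⌋ × 253 = 179 × 253 mm
Z3: ⌊253/2⌋ × 179 = 126 × 179 mm
Z4: ⌊179/2⌋ × 126 = 89 × 126 mm

89 × 126 mm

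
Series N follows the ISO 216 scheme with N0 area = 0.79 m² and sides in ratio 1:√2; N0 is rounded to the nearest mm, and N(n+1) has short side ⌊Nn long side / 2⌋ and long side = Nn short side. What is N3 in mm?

Let N0's short side be w mm. w · w√2 = 0.79 m² = 790,000 mm², so w ≈ 747.4 mm and w√2 ≈ 1057.0 mm → N0 = 747 × 1057 mm.
N1: ⌊1057/2⌋ × 747 = 528 × 747 mm
N2: ⌊747/2⌋ × 528 = 373 × 528 mm
N3: ⌊528/2⌋ × 373 = 264 × 373 mm

264 × 373 mm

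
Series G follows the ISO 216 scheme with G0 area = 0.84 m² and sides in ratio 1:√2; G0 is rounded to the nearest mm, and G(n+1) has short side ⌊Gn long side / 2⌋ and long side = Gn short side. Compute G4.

Let G0's short side be w mm. w · w√2 = 0.84 m² = 840,000 mm², so w ≈ 770.7 mm and w√2 ≈ 1089.9 mm → G0 = 771 × 1090 mm.
G1: ⌊1090/2⌋ × 771 = 545 × 771 mm
G2: ⌊771/2⌋ × 545 = 385 × 545 mm
G3: ⌊545/2⌋ × 385 = 272 × 385 mm
G4: ⌊385/2⌋ × 272 = 192 × 272 mm

192 × 272 mm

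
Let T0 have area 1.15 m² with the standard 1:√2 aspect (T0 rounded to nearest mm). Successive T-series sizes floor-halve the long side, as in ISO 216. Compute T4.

Let T0's short side be w mm. w · w√2 = 1.15 m² = 1,150,000 mm², so w ≈ 901.8 mm and w√2 ≈ 1275.3 mm → T0 = 902 × 1275 mm.
T1: ⌊1275/2⌋ × 902 = 637 × 902 mm
T2: ⌊902/2⌋ × 637 = 451 × 637 mm
T3: ⌊637/2⌋ × 451 = 318 × 451 mm
T4: ⌊451/2⌋ × 318 = 225 × 318 mm

225 × 318 mm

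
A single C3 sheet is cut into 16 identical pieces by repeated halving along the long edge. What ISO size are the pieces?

C7

16 = 2^4, so 4 halving steps.
C3 → C4 → … → C7 after 4 steps.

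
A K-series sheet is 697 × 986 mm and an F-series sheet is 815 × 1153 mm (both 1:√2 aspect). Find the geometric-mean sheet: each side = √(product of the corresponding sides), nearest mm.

Short side: √(697 · 815) = √568055 ≈ 753.7 → 754 mm
Long side: √(986 · 1153) = √1136858 ≈ 1066.2 → 1066 mm

754 × 1066 mm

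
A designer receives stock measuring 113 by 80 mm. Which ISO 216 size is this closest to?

Aspect ratio 113/80 ≈ 1.413 — close to the ISO √2 ≈ 1.414.
In the C-series (envelope sizes, between A and B): C7 = 81 × 114 mm.
Off by 2 mm total — nearest standard size.

C7 (81 × 114 mm)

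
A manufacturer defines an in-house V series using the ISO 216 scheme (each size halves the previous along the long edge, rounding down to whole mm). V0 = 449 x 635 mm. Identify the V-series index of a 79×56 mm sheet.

V6

V0: 449 × 635 mm
V1: 317 × 449 mm
V2: 224 × 317 mm
V3: 158 × 224 mm
V4: 112 × 158 mm
V5: 79 × 112 mm
V6: 56 × 79 mm
V7: 39 × 56 mm
→ matches V6.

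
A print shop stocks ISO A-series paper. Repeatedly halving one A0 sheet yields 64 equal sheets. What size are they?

64 = 2^6, so 6 halving steps.
A0 → A1 → … → A6 after 6 steps.

A6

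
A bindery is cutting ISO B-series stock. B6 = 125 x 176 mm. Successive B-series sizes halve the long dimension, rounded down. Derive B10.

B7: ⌊176/2⌋ × 125 = 88 × 125 mm
B8: ⌊125/2⌋ × 88 = 62 × 88 mm
B9: ⌊88/2⌋ × 62 = 44 × 62 mm
B10: ⌊62/2⌋ × 44 = 31 × 44 mm

31 × 44 mm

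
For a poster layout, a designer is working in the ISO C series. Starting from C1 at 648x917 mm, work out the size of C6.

114 × 162 mm

C2: ⌊917/2⌋ × 648 = 458 × 648 mm
C3: ⌊648/2⌋ × 458 = 324 × 458 mm
C4: ⌊458/2⌋ × 324 = 229 × 324 mm
C5: ⌊324/2⌋ × 229 = 162 × 229 mm
C6: ⌊229/2⌋ × 162 = 114 × 162 mm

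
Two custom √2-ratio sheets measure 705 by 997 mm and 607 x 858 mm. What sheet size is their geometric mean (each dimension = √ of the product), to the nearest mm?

Short side: √(705 · 607) = √427935 ≈ 654.2 → 654 mm
Long side: √(997 · 858) = √855426 ≈ 924.9 → 925 mm

654 × 925 mm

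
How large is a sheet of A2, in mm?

420 × 594 mm

A0 = 841 × 1189 mm (A0 has area 1 m², aspect 1:√2).
A1: ⌊1189/2⌋ × 841 = 594 × 841 mm
A2: ⌊841/2⌋ × 594 = 420 × 594 mm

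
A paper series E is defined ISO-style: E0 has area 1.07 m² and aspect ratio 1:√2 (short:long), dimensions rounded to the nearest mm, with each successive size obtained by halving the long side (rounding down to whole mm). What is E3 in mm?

307 × 435 mm

Let E0's short side be w mm. w · w√2 = 1.07 m² = 1,070,000 mm², so w ≈ 869.8 mm and w√2 ≈ 1230.1 mm → E0 = 870 × 1230 mm.
E1: ⌊1230/2⌋ × 870 = 615 × 870 mm
E2: ⌊870/2⌋ × 615 = 435 × 615 mm
E3: ⌊615/2⌋ × 435 = 307 × 435 mm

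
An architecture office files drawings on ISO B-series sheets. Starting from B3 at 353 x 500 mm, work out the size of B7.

B4: ⌊500/2⌋ × 353 = 250 × 353 mm
B5: ⌊353/2⌋ × 250 = 176 × 250 mm
B6: ⌊250/2⌋ × 176 = 125 × 176 mm
B7: ⌊176/2⌋ × 125 = 88 × 125 mm

88 × 125 mm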